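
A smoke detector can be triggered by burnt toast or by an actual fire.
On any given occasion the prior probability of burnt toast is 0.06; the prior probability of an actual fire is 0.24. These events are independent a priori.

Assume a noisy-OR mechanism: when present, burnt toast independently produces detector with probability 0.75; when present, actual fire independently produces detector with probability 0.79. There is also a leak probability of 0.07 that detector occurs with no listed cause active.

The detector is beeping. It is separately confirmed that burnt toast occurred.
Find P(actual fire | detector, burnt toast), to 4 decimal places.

Under noisy-OR, P(detector | causes) = 1 − (1−0.07)·∏(1−qᵢ) over the active causes.
Numerator (weight on configurations with actual fire): 0.951175×0.24 = 0.228282
The normalizing constant is 0.7675×0.76 + 0.951175×0.24 = 0.811582
P(actual fire | detector, burnt toast) = 0.228282/0.811582 ≈ 0.2813

P(actual fire | detector, burnt toast) ≈ 0.2813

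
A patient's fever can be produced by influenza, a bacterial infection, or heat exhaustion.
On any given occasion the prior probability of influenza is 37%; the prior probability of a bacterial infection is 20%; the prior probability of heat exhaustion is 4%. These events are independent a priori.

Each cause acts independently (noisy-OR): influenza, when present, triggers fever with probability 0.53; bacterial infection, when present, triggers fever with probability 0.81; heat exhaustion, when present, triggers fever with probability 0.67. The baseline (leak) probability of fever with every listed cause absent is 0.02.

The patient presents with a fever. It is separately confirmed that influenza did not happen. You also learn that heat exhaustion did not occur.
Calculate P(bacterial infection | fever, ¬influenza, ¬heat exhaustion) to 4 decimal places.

Under noisy-OR, P(fever | causes) = 1 − (1−0.02)·∏(1−qᵢ) over the active causes.
Numerator (weight on configurations with bacterial infection): 0.8138*0.2 = 0.162760
Normalizer over all consistent configurations: 0.02*0.8 + 0.8138*0.2 = 0.178760
Posterior = 0.162760 / 0.178760 ≈ 0.9105

P(bacterial infection | fever, ¬influenza, ¬heat exhaustion) ≈ 0.9105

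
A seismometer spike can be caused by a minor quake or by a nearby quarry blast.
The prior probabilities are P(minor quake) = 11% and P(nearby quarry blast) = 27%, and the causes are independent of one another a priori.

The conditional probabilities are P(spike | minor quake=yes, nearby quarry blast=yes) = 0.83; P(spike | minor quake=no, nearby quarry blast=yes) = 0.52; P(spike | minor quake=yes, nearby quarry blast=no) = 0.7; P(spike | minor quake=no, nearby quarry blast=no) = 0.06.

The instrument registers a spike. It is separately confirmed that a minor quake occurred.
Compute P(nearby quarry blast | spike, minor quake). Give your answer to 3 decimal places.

P(nearby quarry blast | spike, minor quake) ≈ 0.305

P(spike | minor quake) = 0.7·0.73 + 0.83·0.27 = 0.511000 + 0.224100 = 0.735100
Of this, 0.224100 comes from 0.83·0.27 (the nearby quarry blast=true cases).
Hence the posterior is 0.224100/0.735100 ≈ 0.305.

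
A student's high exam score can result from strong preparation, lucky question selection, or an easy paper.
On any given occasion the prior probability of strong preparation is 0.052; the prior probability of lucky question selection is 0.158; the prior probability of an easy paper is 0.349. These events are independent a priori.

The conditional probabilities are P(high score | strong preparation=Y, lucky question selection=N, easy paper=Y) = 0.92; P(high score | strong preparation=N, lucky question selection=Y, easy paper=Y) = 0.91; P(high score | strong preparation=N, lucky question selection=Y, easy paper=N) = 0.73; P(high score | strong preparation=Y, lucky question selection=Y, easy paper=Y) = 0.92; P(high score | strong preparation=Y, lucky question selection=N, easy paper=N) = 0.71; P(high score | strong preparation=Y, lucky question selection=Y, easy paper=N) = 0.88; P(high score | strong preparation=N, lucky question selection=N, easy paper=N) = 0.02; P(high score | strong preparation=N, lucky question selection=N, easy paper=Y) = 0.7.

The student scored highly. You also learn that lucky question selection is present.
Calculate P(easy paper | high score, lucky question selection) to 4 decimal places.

P(easy paper | high score, lucky question selection) ≈ 0.3982

By total probability over the 4 (strong preparation, easy paper) configurations:
  P(high score | lucky question selection) = 0.73*0.948*0.651 + 0.91*0.948*0.349 + 0.88*0.052*0.651 + 0.92*0.052*0.349
        = 0.450518 + 0.301075 + 0.029790 + 0.016696 = 0.798079
Configurations with easy paper contribute 0.317771, so
  P(easy paper | high score, lucky question selection) = 0.317771 / 0.798079 ≈ 0.3982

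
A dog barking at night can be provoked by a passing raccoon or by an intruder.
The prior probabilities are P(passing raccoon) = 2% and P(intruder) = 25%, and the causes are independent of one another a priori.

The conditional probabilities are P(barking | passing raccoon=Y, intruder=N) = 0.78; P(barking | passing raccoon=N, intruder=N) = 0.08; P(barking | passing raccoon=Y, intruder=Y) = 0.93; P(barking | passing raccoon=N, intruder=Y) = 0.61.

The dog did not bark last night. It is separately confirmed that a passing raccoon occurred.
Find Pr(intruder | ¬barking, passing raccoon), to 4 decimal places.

Pr(intruder | ¬barking, passing raccoon) ≈ 0.0959

P(¬barking | passing raccoon) = 0.22·0.75 + 0.07·0.25 = 0.165000 + 0.017500 = 0.182500
Restricting to configurations with intruder present: 0.07·0.25 = 0.017500.
So P(intruder | ¬barking, passing raccoon) = 0.017500/0.182500 ≈ 0.0959.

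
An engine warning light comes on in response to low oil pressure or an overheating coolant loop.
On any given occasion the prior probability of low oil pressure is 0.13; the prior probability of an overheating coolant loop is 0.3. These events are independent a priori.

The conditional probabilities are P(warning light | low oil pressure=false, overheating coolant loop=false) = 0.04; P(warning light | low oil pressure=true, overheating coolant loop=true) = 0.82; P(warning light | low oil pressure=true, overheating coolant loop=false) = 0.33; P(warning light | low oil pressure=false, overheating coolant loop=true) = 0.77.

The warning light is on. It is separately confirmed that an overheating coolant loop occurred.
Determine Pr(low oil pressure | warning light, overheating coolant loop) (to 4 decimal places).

Pr(low oil pressure | warning light, overheating coolant loop) ≈ 0.1373

Weight on low oil pressure=true, given the evidence: 0.82*0.13 = 0.106600
Denominator P(warning light | overheating coolant loop): 0.77*0.87 + 0.82*0.13 = 0.776500
P(low oil pressure | warning light, overheating coolant loop) = 0.106600/0.776500 ≈ 0.1373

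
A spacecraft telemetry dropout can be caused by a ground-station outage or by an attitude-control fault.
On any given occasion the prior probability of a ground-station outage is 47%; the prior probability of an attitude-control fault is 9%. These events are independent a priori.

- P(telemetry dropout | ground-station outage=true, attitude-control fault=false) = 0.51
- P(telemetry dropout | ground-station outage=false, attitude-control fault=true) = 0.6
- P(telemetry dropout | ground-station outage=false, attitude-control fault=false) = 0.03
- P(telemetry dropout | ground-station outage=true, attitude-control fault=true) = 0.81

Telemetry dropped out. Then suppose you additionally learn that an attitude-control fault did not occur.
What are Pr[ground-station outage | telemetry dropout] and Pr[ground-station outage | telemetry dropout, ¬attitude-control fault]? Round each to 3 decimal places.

Pr[ground-station outage | telemetry dropout] ≈ 0.854; Pr[ground-station outage | telemetry dropout, ¬attitude-control fault] ≈ 0.938

P(telemetry dropout) = 0.03·0.53·0.91 + 0.6·0.53·0.09 + 0.51·0.47·0.91 + 0.81·0.47·0.09 = 0.014469 + 0.028620 + 0.218127 + 0.034263 = 0.295479
The ground-station outage-present share is 0.218127 + 0.034263 = 0.252390.
P(ground-station outage | telemetry dropout) = 0.252390 / 0.295479 ≈ 0.854

With the extra evidence:
P(telemetry dropout | ¬attitude-control fault) = 0.03*0.53 + 0.51*0.47 = 0.015900 + 0.239700 = 0.255600
Of this, 0.239700 comes from 0.51*0.47 (the ground-station outage=true cases).
So P(ground-station outage | telemetry dropout, ¬attitude-control fault) = 0.239700/0.255600 ≈ 0.938.
With attitude-control fault excluded, ground-station outage must carry more of the explanatory weight for the telemetry dropout.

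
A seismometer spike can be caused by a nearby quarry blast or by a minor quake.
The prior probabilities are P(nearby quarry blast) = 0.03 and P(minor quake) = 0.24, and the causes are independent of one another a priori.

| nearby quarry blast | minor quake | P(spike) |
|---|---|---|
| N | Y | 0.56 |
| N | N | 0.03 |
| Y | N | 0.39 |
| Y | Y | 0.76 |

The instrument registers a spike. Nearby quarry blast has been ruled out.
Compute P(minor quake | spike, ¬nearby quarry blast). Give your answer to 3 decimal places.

P(minor quake | spike, ¬nearby quarry blast) ≈ 0.855

Weight on minor quake=true, given the evidence: 0.56*0.24 = 0.134400
Denominator P(spike | ¬nearby quarry blast): 0.03*0.76 + 0.56*0.24 = 0.157200
Posterior = 0.134400 / 0.157200 ≈ 0.855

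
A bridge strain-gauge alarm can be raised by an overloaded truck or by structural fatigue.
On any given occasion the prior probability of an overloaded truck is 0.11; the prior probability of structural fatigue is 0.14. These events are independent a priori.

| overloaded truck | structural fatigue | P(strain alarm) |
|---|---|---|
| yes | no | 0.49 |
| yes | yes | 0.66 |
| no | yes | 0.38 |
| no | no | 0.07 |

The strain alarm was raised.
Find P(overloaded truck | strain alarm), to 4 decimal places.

By total probability over the 4 (overloaded truck, structural fatigue) configurations:
  P(strain alarm) = 0.07·0.89·0.86 + 0.38·0.89·0.14 + 0.49·0.11·0.86 + 0.66·0.11·0.14
        = 0.053578 + 0.047348 + 0.046354 + 0.010164 = 0.157444
The terms with overloaded truck present sum to 0.056518, so
  P(overloaded truck | strain alarm) = 0.056518 / 0.157444 ≈ 0.3590

P(overloaded truck | strain alarm) ≈ 0.3590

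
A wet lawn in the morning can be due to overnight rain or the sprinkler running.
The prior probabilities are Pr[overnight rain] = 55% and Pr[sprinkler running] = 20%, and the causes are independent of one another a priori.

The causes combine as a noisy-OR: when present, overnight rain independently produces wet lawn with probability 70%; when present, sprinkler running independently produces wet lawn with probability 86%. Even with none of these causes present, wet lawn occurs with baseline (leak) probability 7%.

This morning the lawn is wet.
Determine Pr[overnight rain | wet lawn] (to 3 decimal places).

Pr[overnight rain | wet lawn] ≈ 0.803

Under noisy-OR, P(wet lawn | causes) = 1 − (1−0.07)·∏(1−qᵢ) over the active causes.
P(wet lawn) = 0.07·0.45·0.8 + 0.8698·0.45·0.2 + 0.721·0.55·0.8 + 0.96094·0.55·0.2 = 0.025200 + 0.078282 + 0.317240 + 0.105703 = 0.526425
Of this, 0.422943 comes from 0.317240 + 0.105703 (the overnight rain=true cases).
So P(overnight rain | wet lawn) = 0.422943/0.526425 ≈ 0.803.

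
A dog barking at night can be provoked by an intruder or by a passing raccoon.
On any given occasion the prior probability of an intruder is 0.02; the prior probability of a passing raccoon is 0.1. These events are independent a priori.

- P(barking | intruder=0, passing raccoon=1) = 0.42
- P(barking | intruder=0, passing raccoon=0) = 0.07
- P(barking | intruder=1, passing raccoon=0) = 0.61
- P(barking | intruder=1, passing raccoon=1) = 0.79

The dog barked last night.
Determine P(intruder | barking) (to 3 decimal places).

P(barking) = 0.07·0.98·0.9 + 0.42·0.98·0.1 + 0.61·0.02·0.9 + 0.79·0.02·0.1 = 0.061740 + 0.041160 + 0.010980 + 0.001580 = 0.115460
Restricting to configurations with intruder present: 0.010980 + 0.001580 = 0.012560.
P(intruder | barking) = 0.012560 / 0.115460 ≈ 0.109

P(intruder | barking) ≈ 0.109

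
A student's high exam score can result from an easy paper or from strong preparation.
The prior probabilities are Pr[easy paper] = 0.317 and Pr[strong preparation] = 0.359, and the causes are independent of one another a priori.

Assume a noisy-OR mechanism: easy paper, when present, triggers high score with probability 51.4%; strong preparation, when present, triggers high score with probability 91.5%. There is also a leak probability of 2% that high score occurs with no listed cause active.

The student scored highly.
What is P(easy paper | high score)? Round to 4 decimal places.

P(easy paper | high score) ≈ 0.4801

Under noisy-OR, P(high score | causes) = 1 − (1−0.02)·∏(1−qᵢ) over the active causes.
Enumerate the 4 (easy paper, strong preparation) configurations and weight by the priors:
  P(high score) = 0.02*0.683*0.641 + 0.9167*0.683*0.359 + 0.52372*0.317*0.641 + 0.959516*0.317*0.359
        = 0.008756 + 0.224772 + 0.106418 + 0.109196 = 0.449142
Keeping only the easy paper-present terms gives 0.215614, so
  P(easy paper | high score) = 0.215614 / 0.449142 ≈ 0.4801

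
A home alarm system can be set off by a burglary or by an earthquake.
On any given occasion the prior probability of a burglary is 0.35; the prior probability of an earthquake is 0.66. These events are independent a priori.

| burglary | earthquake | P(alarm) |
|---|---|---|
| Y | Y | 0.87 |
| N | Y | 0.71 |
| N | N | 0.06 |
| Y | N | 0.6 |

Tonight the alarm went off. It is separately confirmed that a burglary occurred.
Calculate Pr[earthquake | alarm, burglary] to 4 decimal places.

By total probability over both values of earthquake:
  P(alarm | burglary) = 0.6×0.34 + 0.87×0.66
        = 0.204000 + 0.574200 = 0.778200
Configurations with earthquake contribute 0.574200, so
  P(earthquake | alarm, burglary) = 0.574200 / 0.778200 ≈ 0.7379

Pr[earthquake | alarm, burglary] ≈ 0.7379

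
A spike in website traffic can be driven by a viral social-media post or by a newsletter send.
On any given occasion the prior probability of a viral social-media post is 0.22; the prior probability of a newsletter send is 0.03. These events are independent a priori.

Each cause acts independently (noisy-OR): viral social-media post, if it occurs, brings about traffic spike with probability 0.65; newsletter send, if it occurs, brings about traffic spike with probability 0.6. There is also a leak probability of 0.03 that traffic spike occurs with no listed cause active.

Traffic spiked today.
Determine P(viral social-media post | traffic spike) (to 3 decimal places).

P(viral social-media post | traffic spike) ≈ 0.798

Under noisy-OR, P(traffic spike | causes) = 1 − (1−0.03)·∏(1−qᵢ) over the active causes.
Weight on viral social-media post=true, given the evidence: 0.140951 + 0.005704 = 0.146655
Denominator P(traffic spike): 0.03×0.78×0.97 + 0.612×0.78×0.03 + 0.6605×0.22×0.97 + 0.8642×0.22×0.03 = 0.183674
P(viral social-media post | traffic spike) = 0.146655/0.183674 ≈ 0.798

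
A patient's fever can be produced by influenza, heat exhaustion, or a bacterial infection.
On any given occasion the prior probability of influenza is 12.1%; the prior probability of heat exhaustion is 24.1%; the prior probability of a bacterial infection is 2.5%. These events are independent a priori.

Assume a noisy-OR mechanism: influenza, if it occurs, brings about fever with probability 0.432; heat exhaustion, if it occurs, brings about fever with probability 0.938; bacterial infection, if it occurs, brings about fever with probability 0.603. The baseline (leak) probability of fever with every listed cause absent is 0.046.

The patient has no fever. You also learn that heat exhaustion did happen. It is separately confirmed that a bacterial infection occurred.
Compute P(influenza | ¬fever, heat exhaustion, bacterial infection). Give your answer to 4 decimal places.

P(influenza | ¬fever, heat exhaustion, bacterial infection) ≈ 0.0725

Under noisy-OR, P(fever | causes) = 1 − (1−0.046)·∏(1−qᵢ) over the active causes.
P(¬fever | heat exhaustion, bacterial infection) = 0.023482×0.879 + 0.013338×0.121 = 0.020641 + 0.001614 = 0.022255
Restricting to configurations with influenza present: 0.013338×0.121 = 0.001614.
Hence the posterior is 0.001614/0.022255 ≈ 0.0725.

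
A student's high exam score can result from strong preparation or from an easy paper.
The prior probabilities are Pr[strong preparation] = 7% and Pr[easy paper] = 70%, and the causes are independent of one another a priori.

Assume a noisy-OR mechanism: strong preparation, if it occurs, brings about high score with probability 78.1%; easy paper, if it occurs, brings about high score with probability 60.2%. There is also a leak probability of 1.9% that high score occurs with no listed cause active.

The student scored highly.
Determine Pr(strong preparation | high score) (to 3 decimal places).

Under noisy-OR, P(high score | causes) = 1 − (1−0.019)·∏(1−qᵢ) over the active causes.
Numerator (weight on configurations with strong preparation): 0.016488 + 0.044810 = 0.061298
Normalizer over all consistent configurations: 0.019×0.93×0.3 + 0.609562×0.93×0.7 + 0.785161×0.07×0.3 + 0.914494×0.07×0.7 = 0.463424
Posterior = 0.061298 / 0.463424 ≈ 0.132

Pr(strong preparation | high score) ≈ 0.132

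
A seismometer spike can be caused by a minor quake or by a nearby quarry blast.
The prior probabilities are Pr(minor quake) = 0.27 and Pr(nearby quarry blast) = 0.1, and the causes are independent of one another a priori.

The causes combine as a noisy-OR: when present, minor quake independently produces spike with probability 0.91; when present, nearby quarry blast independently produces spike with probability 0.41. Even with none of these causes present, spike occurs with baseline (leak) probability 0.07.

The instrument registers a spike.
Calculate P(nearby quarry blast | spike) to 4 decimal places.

Under noisy-OR, P(spike | causes) = 1 − (1−0.07)·∏(1−qᵢ) over the active causes.
P(spike) = 0.07*0.73*0.9 + 0.4513*0.73*0.1 + 0.9163*0.27*0.9 + 0.950617*0.27*0.1 = 0.045990 + 0.032945 + 0.222661 + 0.025667 = 0.327263
Of this, 0.058612 comes from 0.032945 + 0.025667 (the nearby quarry blast=true cases).
Hence the posterior is 0.058612/0.327263 ≈ 0.1791.

P(nearby quarry blast | spike) ≈ 0.1791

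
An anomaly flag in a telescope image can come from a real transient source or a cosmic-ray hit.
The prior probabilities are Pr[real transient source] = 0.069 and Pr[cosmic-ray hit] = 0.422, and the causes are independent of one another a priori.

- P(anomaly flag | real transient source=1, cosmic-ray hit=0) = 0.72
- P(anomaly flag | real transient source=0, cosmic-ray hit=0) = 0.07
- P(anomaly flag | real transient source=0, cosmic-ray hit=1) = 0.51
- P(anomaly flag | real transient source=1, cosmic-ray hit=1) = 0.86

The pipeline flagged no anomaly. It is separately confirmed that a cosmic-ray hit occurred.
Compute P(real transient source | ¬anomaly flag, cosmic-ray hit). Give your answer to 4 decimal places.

P(¬anomaly flag | cosmic-ray hit) = 0.49·0.931 + 0.14·0.069 = 0.456190 + 0.009660 = 0.465850
Restricting to configurations with real transient source present: 0.14·0.069 = 0.009660.
So P(real transient source | ¬anomaly flag, cosmic-ray hit) = 0.009660/0.465850 ≈ 0.0207.

P(real transient source | ¬anomaly flag, cosmic-ray hit) ≈ 0.0207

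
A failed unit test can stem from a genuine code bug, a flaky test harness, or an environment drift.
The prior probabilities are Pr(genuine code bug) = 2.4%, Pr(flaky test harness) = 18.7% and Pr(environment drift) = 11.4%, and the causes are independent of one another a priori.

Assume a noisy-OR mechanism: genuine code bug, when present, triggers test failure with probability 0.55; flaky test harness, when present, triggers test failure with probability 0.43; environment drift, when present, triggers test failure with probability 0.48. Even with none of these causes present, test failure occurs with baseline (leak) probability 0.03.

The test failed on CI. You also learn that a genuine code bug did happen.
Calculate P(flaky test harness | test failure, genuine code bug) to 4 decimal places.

Under noisy-OR, P(test failure | causes) = 1 − (1−0.03)·∏(1−qᵢ) over the active causes.
P(test failure | genuine code bug) = 0.5635×0.813×0.886 + 0.77302×0.813×0.114 + 0.751195×0.187×0.886 + 0.870621×0.187×0.114 = 0.405899 + 0.071645 + 0.124459 + 0.018560 = 0.620563
Restricting to configurations with flaky test harness present: 0.124459 + 0.018560 = 0.143019.
So P(flaky test harness | test failure, genuine code bug) = 0.143019/0.620563 ≈ 0.2305.

P(flaky test harness | test failure, genuine code bug) ≈ 0.2305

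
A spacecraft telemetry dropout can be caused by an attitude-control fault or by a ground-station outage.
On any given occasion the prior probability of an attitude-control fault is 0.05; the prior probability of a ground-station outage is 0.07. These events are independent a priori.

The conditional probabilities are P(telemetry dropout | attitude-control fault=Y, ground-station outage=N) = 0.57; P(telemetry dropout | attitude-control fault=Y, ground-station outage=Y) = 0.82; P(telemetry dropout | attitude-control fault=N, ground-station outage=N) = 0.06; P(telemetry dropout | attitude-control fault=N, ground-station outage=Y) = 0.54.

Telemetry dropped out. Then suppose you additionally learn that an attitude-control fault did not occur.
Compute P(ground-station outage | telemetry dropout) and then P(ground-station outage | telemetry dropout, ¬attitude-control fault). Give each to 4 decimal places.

Enumerate the 4 (attitude-control fault, ground-station outage) configurations and weight by the priors:
  P(telemetry dropout) = 0.06×0.95×0.93 + 0.54×0.95×0.07 + 0.57×0.05×0.93 + 0.82×0.05×0.07
        = 0.053010 + 0.035910 + 0.026505 + 0.002870 = 0.118295
The terms with ground-station outage present sum to 0.038780, so
  P(ground-station outage | telemetry dropout) = 0.038780 / 0.118295 ≈ 0.3278

With the extra evidence:
Sum P(telemetry dropout|·) weighted by the priors over both values of ground-station outage:
  P(telemetry dropout | ¬attitude-control fault) = 0.06·0.93 + 0.54·0.07
        = 0.055800 + 0.037800 = 0.093600
Configurations with ground-station outage contribute 0.037800, so
  P(ground-station outage | telemetry dropout, ¬attitude-control fault) = 0.037800 / 0.093600 ≈ 0.4038

P(ground-station outage | telemetry dropout) ≈ 0.3278; P(ground-station outage | telemetry dropout, ¬attitude-control fault) ≈ 0.4038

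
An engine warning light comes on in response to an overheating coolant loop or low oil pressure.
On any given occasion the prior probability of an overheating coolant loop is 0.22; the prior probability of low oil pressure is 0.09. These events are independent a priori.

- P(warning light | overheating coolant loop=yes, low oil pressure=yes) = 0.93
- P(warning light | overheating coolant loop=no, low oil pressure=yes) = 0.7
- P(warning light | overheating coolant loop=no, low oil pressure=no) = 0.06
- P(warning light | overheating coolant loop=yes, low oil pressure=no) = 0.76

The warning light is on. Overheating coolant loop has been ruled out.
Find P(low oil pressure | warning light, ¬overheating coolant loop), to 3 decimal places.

P(low oil pressure | warning light, ¬overheating coolant loop) ≈ 0.536

Numerator (weight on configurations with low oil pressure): 0.7·0.09 = 0.063000
Denominator P(warning light | ¬overheating coolant loop): 0.06·0.91 + 0.7·0.09 = 0.117600
Posterior = 0.063000 / 0.117600 ≈ 0.536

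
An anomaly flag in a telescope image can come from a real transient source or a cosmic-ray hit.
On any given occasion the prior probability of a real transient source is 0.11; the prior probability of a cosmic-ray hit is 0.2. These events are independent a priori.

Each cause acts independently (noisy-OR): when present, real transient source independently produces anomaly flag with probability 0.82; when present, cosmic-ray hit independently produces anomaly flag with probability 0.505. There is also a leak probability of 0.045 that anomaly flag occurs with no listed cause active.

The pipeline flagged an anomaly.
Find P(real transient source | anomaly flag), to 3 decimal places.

Under noisy-OR, P(anomaly flag | causes) = 1 − (1−0.045)·∏(1−qᵢ) over the active causes.
P(anomaly flag) = 0.045×0.89×0.8 + 0.527275×0.89×0.2 + 0.8281×0.11×0.8 + 0.914909×0.11×0.2 = 0.032040 + 0.093855 + 0.072873 + 0.020128 = 0.218896
Restricting to configurations with real transient source present: 0.072873 + 0.020128 = 0.093001.
Hence the posterior is 0.093001/0.218896 ≈ 0.425.

P(real transient source | anomaly flag) ≈ 0.425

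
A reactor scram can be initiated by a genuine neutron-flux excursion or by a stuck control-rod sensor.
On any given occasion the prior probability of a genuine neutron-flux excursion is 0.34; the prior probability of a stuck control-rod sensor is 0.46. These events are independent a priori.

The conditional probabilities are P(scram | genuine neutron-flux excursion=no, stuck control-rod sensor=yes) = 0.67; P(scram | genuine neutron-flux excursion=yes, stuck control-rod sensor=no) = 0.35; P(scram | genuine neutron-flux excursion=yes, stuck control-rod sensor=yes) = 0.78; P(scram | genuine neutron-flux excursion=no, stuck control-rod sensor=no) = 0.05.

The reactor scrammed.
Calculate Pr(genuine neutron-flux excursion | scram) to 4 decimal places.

Sum P(scram|·) weighted by the priors over the 4 (genuine neutron-flux excursion, stuck control-rod sensor) configurations:
  P(scram) = 0.05×0.66×0.54 + 0.67×0.66×0.46 + 0.35×0.34×0.54 + 0.78×0.34×0.46
        = 0.017820 + 0.203412 + 0.064260 + 0.121992 = 0.407484
The terms with genuine neutron-flux excursion present sum to 0.186252, so
  P(genuine neutron-flux excursion | scram) = 0.186252 / 0.407484 ≈ 0.4571

Pr(genuine neutron-flux excursion | scram) ≈ 0.4571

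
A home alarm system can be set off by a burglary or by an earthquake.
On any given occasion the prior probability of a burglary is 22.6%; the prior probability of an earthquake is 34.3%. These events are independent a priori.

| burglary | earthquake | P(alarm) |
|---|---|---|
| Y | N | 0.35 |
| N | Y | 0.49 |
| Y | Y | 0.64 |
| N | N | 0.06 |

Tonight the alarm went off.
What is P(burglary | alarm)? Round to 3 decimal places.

Enumerate the 4 (burglary, earthquake) configurations and weight by the priors:
  P(alarm) = 0.06·0.774·0.657 + 0.49·0.774·0.343 + 0.35·0.226·0.657 + 0.64·0.226·0.343
        = 0.030511 + 0.130086 + 0.051969 + 0.049612 = 0.262178
The terms with burglary present sum to 0.101581, so
  P(burglary | alarm) = 0.101581 / 0.262178 ≈ 0.387

P(burglary | alarm) ≈ 0.387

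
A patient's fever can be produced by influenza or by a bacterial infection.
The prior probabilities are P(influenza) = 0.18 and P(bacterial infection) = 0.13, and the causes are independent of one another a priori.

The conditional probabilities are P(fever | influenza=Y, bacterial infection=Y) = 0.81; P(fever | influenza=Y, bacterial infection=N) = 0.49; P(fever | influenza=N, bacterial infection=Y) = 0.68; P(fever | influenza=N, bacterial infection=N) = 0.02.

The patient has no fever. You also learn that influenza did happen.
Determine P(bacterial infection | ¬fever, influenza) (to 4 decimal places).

P(bacterial infection | ¬fever, influenza) ≈ 0.0527

Enumerate both values of bacterial infection and weight by the priors:
  P(¬fever | influenza) = 0.51*0.87 + 0.19*0.13
        = 0.443700 + 0.024700 = 0.468400
The terms with bacterial infection present sum to 0.024700, so
  P(bacterial infection | ¬fever, influenza) = 0.024700 / 0.468400 ≈ 0.0527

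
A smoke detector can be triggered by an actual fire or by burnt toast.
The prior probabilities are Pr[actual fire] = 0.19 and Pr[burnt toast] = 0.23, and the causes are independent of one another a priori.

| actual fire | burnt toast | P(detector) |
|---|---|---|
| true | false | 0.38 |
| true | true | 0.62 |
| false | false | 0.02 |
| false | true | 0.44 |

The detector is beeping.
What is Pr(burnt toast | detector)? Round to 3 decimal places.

Enumerate the 4 (actual fire, burnt toast) configurations and weight by the priors:
  P(detector) = 0.02*0.81*0.77 + 0.44*0.81*0.23 + 0.38*0.19*0.77 + 0.62*0.19*0.23
        = 0.012474 + 0.081972 + 0.055594 + 0.027094 = 0.177134
Keeping only the burnt toast-present terms gives 0.109066, so
  P(burnt toast | detector) = 0.109066 / 0.177134 ≈ 0.616

Pr(burnt toast | detector) ≈ 0.616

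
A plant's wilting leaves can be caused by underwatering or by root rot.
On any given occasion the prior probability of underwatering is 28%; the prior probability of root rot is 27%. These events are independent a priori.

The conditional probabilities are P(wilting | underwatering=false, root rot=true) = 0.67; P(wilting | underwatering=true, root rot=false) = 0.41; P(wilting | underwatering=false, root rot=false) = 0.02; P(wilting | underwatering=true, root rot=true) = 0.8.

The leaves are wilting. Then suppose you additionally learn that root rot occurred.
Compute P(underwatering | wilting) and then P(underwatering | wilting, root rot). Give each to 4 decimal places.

P(underwatering | wilting) ≈ 0.5062; P(underwatering | wilting, root rot) ≈ 0.3171

P(wilting) = 0.02·0.72·0.73 + 0.67·0.72·0.27 + 0.41·0.28·0.73 + 0.8·0.28·0.27 = 0.010512 + 0.130248 + 0.083804 + 0.060480 = 0.285044
Restricting to configurations with underwatering present: 0.083804 + 0.060480 = 0.144284.
So P(underwatering | wilting) = 0.144284/0.285044 ≈ 0.5062.

Now condition on the additional information:
P(wilting | root rot) = 0.67*0.72 + 0.8*0.28 = 0.482400 + 0.224000 = 0.706400
Restricting to configurations with underwatering present: 0.8*0.28 = 0.224000.
So P(underwatering | wilting, root rot) = 0.224000/0.706400 ≈ 0.3171.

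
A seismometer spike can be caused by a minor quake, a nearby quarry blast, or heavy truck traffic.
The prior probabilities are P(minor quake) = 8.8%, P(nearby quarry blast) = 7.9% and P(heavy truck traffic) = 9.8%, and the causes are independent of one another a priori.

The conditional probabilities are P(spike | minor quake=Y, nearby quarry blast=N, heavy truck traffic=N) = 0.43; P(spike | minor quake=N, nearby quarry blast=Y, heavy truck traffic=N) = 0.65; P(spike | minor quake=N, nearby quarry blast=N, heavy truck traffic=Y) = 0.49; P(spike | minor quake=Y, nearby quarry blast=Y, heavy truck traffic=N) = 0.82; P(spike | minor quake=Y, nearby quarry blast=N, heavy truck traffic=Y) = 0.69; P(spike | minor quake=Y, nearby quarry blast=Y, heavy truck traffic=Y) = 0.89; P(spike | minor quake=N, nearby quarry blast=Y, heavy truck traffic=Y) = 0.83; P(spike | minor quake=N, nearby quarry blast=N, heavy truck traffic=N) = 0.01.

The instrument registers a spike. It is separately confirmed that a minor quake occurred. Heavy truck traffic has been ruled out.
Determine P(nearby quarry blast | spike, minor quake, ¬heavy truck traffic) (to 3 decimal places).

P(nearby quarry blast | spike, minor quake, ¬heavy truck traffic) ≈ 0.141

P(spike | minor quake, ¬heavy truck traffic) = 0.43·0.921 + 0.82·0.079 = 0.396030 + 0.064780 = 0.460810
Of this, 0.064780 comes from 0.82·0.079 (the nearby quarry blast=true cases).
P(nearby quarry blast | spike, minor quake, ¬heavy truck traffic) = 0.064780 / 0.460810 ≈ 0.141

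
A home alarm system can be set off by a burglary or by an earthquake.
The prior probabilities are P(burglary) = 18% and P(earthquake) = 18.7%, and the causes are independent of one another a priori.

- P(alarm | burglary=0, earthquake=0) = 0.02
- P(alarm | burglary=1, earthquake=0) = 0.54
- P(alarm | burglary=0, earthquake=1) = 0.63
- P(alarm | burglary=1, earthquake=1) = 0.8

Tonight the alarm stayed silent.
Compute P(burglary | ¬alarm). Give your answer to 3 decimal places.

Weight on burglary=true, given the evidence: 0.067316 + 0.006732 = 0.074048
Normalizer over all consistent configurations: 0.98·0.82·0.813 + 0.37·0.82·0.187 + 0.46·0.18·0.813 + 0.2·0.18·0.187 = 0.784111
Posterior = 0.074048 / 0.784111 ≈ 0.094

P(burglary | ¬alarm) ≈ 0.094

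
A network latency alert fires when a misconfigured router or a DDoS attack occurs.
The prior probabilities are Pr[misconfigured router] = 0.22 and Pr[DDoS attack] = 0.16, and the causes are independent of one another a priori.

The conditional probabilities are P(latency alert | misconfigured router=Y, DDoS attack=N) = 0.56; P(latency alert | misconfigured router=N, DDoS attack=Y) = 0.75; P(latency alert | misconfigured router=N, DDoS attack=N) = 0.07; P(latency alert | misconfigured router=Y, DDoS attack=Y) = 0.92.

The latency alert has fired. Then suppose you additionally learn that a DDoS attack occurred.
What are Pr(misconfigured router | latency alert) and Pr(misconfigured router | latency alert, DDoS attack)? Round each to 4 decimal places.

P(latency alert) = 0.07·0.78·0.84 + 0.75·0.78·0.16 + 0.56·0.22·0.84 + 0.92·0.22·0.16 = 0.045864 + 0.093600 + 0.103488 + 0.032384 = 0.275336
The misconfigured router-present share is 0.103488 + 0.032384 = 0.135872.
So P(misconfigured router | latency alert) = 0.135872/0.275336 ≈ 0.4935.

With the extra evidence:
Sum P(latency alert|·) weighted by the priors over both values of misconfigured router:
  P(latency alert | DDoS attack) = 0.75·0.78 + 0.92·0.22
        = 0.585000 + 0.202400 = 0.787400
Keeping only the misconfigured router-present terms gives 0.202400, so
  P(misconfigured router | latency alert, DDoS attack) = 0.202400 / 0.787400 ≈ 0.2570
The drop from 0.4935 to 0.2570 is the explaining-away (discounting) effect.

Pr(misconfigured router | latency alert) ≈ 0.4935; Pr(misconfigured router | latency alert, DDoS attack) ≈ 0.2570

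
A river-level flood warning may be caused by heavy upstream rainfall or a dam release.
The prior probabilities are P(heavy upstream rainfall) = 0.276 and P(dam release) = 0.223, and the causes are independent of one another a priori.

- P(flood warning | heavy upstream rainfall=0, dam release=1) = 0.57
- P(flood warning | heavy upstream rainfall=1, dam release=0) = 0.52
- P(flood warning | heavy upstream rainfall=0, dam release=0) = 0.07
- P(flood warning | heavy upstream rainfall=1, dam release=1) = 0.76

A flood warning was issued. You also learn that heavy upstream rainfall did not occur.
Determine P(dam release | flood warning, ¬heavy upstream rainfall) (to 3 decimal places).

By total probability over both values of dam release:
  P(flood warning | ¬heavy upstream rainfall) = 0.07*0.777 + 0.57*0.223
        = 0.054390 + 0.127110 = 0.181500
Configurations with dam release contribute 0.127110, so
  P(dam release | flood warning, ¬heavy upstream rainfall) = 0.127110 / 0.181500 ≈ 0.700

P(dam release | flood warning, ¬heavy upstream rainfall) ≈ 0.700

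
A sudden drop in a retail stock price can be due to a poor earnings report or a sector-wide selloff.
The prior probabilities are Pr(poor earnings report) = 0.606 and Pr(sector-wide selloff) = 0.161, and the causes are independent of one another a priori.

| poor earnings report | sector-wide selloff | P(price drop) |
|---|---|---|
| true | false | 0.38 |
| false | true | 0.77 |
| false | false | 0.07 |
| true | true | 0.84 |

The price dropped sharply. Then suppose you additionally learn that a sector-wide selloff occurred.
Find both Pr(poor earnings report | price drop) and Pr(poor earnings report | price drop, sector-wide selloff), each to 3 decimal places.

Numerator (weight on configurations with poor earnings report): 0.193205 + 0.081955 = 0.275160
The normalizing constant is 0.07*0.394*0.839 + 0.77*0.394*0.161 + 0.38*0.606*0.839 + 0.84*0.606*0.161 = 0.347144
Posterior = 0.275160 / 0.347144 ≈ 0.793

Now also conditioning on sector-wide selloff=true:
For the numerator, keep only poor earnings report=true terms: 0.84×0.606 = 0.509040
Normalizer over all consistent configurations: 0.77×0.394 + 0.84×0.606 = 0.812420
Posterior = 0.509040 / 0.812420 ≈ 0.627
— sector-wide selloff explains away the evidence for poor earnings report.

Pr(poor earnings report | price drop) ≈ 0.793; Pr(poor earnings report | price drop, sector-wide selloff) ≈ 0.627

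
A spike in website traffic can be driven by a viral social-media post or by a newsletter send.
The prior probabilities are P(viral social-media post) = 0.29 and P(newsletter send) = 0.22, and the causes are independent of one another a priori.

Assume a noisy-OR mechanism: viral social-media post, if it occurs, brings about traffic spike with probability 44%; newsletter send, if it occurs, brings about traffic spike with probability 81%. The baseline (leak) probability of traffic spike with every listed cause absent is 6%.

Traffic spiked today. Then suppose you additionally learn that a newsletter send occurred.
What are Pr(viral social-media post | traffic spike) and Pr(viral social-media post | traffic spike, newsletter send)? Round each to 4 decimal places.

Under noisy-OR, P(traffic spike | causes) = 1 − (1−0.06)·∏(1−qᵢ) over the active causes.
Sum P(traffic spike|·) weighted by the priors over the 4 (viral social-media post, newsletter send) configurations:
  P(traffic spike) = 0.06·0.71·0.78 + 0.8214·0.71·0.22 + 0.4736·0.29·0.78 + 0.899984·0.29·0.22
        = 0.033228 + 0.128303 + 0.107128 + 0.057419 = 0.326078
Configurations with viral social-media post contribute 0.164547, so
  P(viral social-media post | traffic spike) = 0.164547 / 0.326078 ≈ 0.5046

Now also conditioning on newsletter send=true:
By total probability over both values of viral social-media post:
  P(traffic spike | newsletter send) = 0.8214*0.71 + 0.899984*0.29
        = 0.583194 + 0.260995 = 0.844189
Configurations with viral social-media post contribute 0.260995, so
  P(viral social-media post | traffic spike, newsletter send) = 0.260995 / 0.844189 ≈ 0.3092

Pr(viral social-media post | traffic spike) ≈ 0.5046; Pr(viral social-media post | traffic spike, newsletter send) ≈ 0.3092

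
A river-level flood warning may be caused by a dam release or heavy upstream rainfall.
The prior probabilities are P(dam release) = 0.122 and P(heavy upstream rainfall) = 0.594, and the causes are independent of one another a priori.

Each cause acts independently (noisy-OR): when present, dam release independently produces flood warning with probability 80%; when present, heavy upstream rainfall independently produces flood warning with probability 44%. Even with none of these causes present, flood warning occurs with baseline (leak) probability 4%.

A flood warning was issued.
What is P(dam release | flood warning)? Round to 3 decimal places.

Under noisy-OR, P(flood warning | causes) = 1 − (1−0.04)·∏(1−qᵢ) over the active causes.
P(flood warning) = 0.04·0.878·0.406 + 0.4624·0.878·0.594 + 0.808·0.122·0.406 + 0.89248·0.122·0.594 = 0.014259 + 0.241156 + 0.040022 + 0.064676 = 0.360113
The dam release-present share is 0.040022 + 0.064676 = 0.104698.
So P(dam release | flood warning) = 0.104698/0.360113 ≈ 0.291.

P(dam release | flood warning) ≈ 0.291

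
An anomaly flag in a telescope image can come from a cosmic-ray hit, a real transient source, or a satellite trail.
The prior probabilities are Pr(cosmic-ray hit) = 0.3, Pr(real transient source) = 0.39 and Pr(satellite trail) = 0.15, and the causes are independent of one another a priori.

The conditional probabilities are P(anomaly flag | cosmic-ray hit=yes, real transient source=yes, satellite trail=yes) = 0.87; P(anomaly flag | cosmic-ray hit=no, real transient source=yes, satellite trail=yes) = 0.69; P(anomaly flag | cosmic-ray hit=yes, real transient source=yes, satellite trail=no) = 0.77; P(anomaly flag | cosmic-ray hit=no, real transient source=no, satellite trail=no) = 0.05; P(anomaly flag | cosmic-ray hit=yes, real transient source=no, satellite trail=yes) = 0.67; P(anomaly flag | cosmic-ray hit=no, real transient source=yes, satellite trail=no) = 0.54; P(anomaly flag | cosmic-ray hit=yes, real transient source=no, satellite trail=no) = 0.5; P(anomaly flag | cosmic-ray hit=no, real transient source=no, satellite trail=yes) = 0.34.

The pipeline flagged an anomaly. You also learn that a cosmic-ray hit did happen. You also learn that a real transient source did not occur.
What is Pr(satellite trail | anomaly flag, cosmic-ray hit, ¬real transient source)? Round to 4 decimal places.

Pr(satellite trail | anomaly flag, cosmic-ray hit, ¬real transient source) ≈ 0.1912

P(anomaly flag | cosmic-ray hit, ¬real transient source) = 0.5×0.85 + 0.67×0.15 = 0.425000 + 0.100500 = 0.525500
The satellite trail-present share is 0.67×0.15 = 0.100500.
P(satellite trail | anomaly flag, cosmic-ray hit, ¬real transient source) = 0.100500 / 0.525500 ≈ 0.1912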